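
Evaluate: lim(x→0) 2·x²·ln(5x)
This is a 0·∞ indeterminate form.

Rewrite 0·∞ as a quotient (0/0 or ∞/∞ form), then apply L'Hôpital's rule:
  lim(x→0) 2·x²·ln(5x) = 0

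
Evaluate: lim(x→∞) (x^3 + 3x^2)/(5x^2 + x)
This is an ∞/∞ indeterminate form.

Apply L'Hôpital's rule: differentiate numerator and denominator separately.
  f(x) = x^3 + 3·x^2   ⇒   f'(x) = 3·x^2 + 6·x
  g(x) = 5·x^2 + x   ⇒   g'(x) = 10·x + 1
  lim(x→∞) f'(x)/g'(x) = lim(x→∞) (3·x^2 + 6·x)/(10·x + 1)
  = ∞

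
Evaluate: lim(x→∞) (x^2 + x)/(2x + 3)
This is an ∞/∞ indeterminate form.

Apply L'Hôpital's rule: differentiate numerator and denominator separately.
  f(x) = x^2 + x   ⇒   f'(x) = 2·x + 1
  g(x) = 2·x + 3   ⇒   g'(x) = 2
  lim(x→∞) f'(x)/g'(x) = lim(x→∞) (2·x + 1)/(2)
  = ∞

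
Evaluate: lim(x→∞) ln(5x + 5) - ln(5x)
This is an ∞-∞ indeterminate form.

Combine fractions or rationalize to convert ∞-∞ to 0/0 form:
  lim(x→∞) ln(5x + 5) - ln(5x) = 0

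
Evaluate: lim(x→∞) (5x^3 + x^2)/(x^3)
This is an ∞/∞ indeterminate form.

Apply L'Hôpital's rule: differentiate numerator and denominator separately.
  f(x) = 5·x^3 + x^2   ⇒   f'(x) = 15·x^2 + 2·x
  g(x) = x^3   ⇒   g'(x) = 3·x^2
  lim(x→∞) f'(x)/g'(x) = lim(x→∞) (15·x^2 + 2·x)/(3·x^2)
  = 5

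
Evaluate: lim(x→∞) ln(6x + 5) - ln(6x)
This is an ∞-∞ indeterminate form.

Combine fractions or rationalize to convert ∞-∞ to 0/0 form:
  lim(x→∞) ln(6x + 5) - ln(6x) = 0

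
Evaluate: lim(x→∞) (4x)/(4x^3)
This is an ∞/∞ indeterminate form.

Apply L'Hôpital's rule: differentiate numerator and denominator separately.
  f(x) = 4·x   ⇒   f'(x) = 4
  g(x) = 4·x^3   ⇒   g'(x) = 12·x^2
  lim(x→∞) f'(x)/g'(x) = lim(x→∞) (4)/(12·x^2)
  = 0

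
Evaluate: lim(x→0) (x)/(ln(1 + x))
This is a 0/0 indeterminate form.

Apply L'Hôpital's rule: differentiate numerator and denominator separately.
  f(x) = x   ⇒   f'(x) = 1
  g(x) = ln(x + 1)   ⇒   g'(x) = 1/(x + 1)
  lim(x→0) f'(x)/g'(x) = lim(x→0) (1)/(1/(x + 1))
  = 1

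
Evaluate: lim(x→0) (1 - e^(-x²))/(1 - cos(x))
This is a 0/0 indeterminate form.

Apply L'Hôpital's rule: differentiate numerator and denominator separately.
  f(x) = 1 - e^(-x^2)   ⇒   f'(x) = 2·x·e^(-x^2)
  g(x) = 1 - cos(x)   ⇒   g'(x) = sin(x)
  lim(x→0) f'(x)/g'(x) = lim(x→0) (2·x·e^(-x^2))/(sin(x))
  = 2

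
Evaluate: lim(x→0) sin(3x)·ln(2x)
This is a 0·∞ indeterminate form.

Rewrite 0·∞ as a quotient (0/0 or ∞/∞ form), then apply L'Hôpital's rule:
  lim(x→0) sin(3x)·ln(2x) = 0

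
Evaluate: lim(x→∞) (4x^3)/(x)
This is an ∞/∞ indeterminate form.

Apply L'Hôpital's rule: differentiate numerator and denominator separately.
  f(x) = 4·x^3   ⇒   f'(x) = 12·x^2
  g(x) = x   ⇒   g'(x) = 1
  lim(x→∞) f'(x)/g'(x) = lim(x→∞) (12·x^2)/(1)
  = ∞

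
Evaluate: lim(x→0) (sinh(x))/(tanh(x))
This is a 0/0 indeterminate form.

Apply L'Hôpital's rule: differentiate numerator and denominator separately.
  f(x) = sinh(x)   ⇒   f'(x) = cosh(x)
  g(x) = tanh(x)   ⇒   g'(x) = 1 - tanh(x)^2
  lim(x→0) f'(x)/g'(x) = lim(x→0) (cosh(x))/(1 - tanh(x)^2)
  = 1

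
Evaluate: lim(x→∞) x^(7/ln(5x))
This is an exponential indeterminate form.

For exponential indeterminate forms, take the natural log:
  Let L = lim(x→∞) x^(7/ln(5x))
  Then ln(L) = lim(x→∞) [exponent × ln(base)]
  Evaluate using L'Hôpital or standard limits, then exponentiate.
  L = e^(7)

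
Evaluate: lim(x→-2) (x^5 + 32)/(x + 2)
This is a standard limit.

Factor or rationalize the expression:
  lim(x→-2) (x^5 + 32)/(x + 2) = 80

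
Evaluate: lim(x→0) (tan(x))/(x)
This is a 0/0 indeterminate form.

Apply L'Hôpital's rule: differentiate numerator and denominator separately.
  f(x) = tan(x)   ⇒   f'(x) = tan(x)^2 + 1
  g(x) = x   ⇒   g'(x) = 1
  lim(x→0) f'(x)/g'(x) = lim(x→0) (tan(x)^2 + 1)/(1)
  = 1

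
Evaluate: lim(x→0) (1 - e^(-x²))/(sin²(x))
This is a 0/0 indeterminate form.

Apply L'Hôpital's rule: differentiate numerator and denominator separately.
  f(x) = 1 - e^(-x^2)   ⇒   f'(x) = 2·x·e^(-x^2)
  g(x) = sin(x)^2   ⇒   g'(x) = 2·sin(x)·cos(x)
  lim(x→0) f'(x)/g'(x) = lim(x→0) (2·x·e^(-x^2))/(2·sin(x)·cos(x))
  = 1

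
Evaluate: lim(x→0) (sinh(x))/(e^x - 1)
This is a 0/0 indeterminate form.

Apply L'Hôpital's rule: differentiate numerator and denominator separately.
  f(x) = sinh(x)   ⇒   f'(x) = cosh(x)
  g(x) = e^(x) - 1   ⇒   g'(x) = e^(x)
  lim(x→0) f'(x)/g'(x) = lim(x→0) (cosh(x))/(e^(x))
  = 1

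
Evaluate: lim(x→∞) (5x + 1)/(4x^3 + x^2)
This is an ∞/∞ indeterminate form.

Apply L'Hôpital's rule: differentiate numerator and denominator separately.
  f(x) = 5·x + 1   ⇒   f'(x) = 5
  g(x) = 4·x^3 + x^2   ⇒   g'(x) = 12·x^2 + 2·x
  lim(x→∞) f'(x)/g'(x) = lim(x→∞) (5)/(12·x^2 + 2·x)
  = 0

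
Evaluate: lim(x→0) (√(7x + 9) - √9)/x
This is a standard limit.

Factor or rationalize the expression:
  lim(x→0) (√(7x + 9) - √9)/x = 7/6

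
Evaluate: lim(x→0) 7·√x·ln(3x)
This is a 0·∞ indeterminate form.

Rewrite 0·∞ as a quotient (0/0 or ∞/∞ form), then apply L'Hôpital's rule:
  lim(x→0) 7·√x·ln(3x) = 0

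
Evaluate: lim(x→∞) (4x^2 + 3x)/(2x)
This is an ∞/∞ indeterminate form.

Apply L'Hôpital's rule: differentiate numerator and denominator separately.
  f(x) = 4·x^2 + 3·x   ⇒   f'(x) = 8·x + 3
  g(x) = 2·x   ⇒   g'(x) = 2
  lim(x→∞) f'(x)/g'(x) = lim(x→∞) (8·x + 3)/(2)
  = ∞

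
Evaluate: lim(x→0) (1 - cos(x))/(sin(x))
This is a 0/0 indeterminate form.

Apply L'Hôpital's rule: differentiate numerator and denominator separately.
  f(x) = 1 - cos(x)   ⇒   f'(x) = sin(x)
  g(x) = sin(x)   ⇒   g'(x) = cos(x)
  lim(x→0) f'(x)/g'(x) = lim(x→0) (sin(x))/(cos(x))
  = 0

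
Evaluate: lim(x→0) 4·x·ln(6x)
This is a 0·∞ indeterminate form.

Rewrite 0·∞ as a quotient (0/0 or ∞/∞ form), then apply L'Hôpital's rule:
  lim(x→0) 4·x·ln(6x) = 0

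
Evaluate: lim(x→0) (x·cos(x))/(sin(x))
This is a 0/0 indeterminate form.

Apply L'Hôpital's rule: differentiate numerator and denominator separately.
  f(x) = x·cos(x)   ⇒   f'(x) = -x·sin(x) + cos(x)
  g(x) = sin(x)   ⇒   g'(x) = cos(x)
  lim(x→0) f'(x)/g'(x) = lim(x→0) (-x·sin(x) + cos(x))/(cos(x))
  = 1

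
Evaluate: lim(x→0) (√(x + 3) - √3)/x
This is a standard limit.

Factor or rationalize the expression:
  lim(x→0) (√(x + 3) - √3)/x = sqrt(3)/6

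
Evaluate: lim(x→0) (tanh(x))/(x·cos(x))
This is a 0/0 indeterminate form.

Apply L'Hôpital's rule: differentiate numerator and denominator separately.
  f(x) = tanh(x)   ⇒   f'(x) = 1 - tanh(x)^2
  g(x) = x·cos(x)   ⇒   g'(x) = -x·sin(x) + cos(x)
  lim(x→0) f'(x)/g'(x) = lim(x→0) (1 - tanh(x)^2)/(-x·sin(x) + cos(x))
  = 1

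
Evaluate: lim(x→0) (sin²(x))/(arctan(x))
This is a 0/0 indeterminate form.

Apply L'Hôpital's rule: differentiate numerator and denominator separately.
  f(x) = sin(x)^2   ⇒   f'(x) = 2·sin(x)·cos(x)
  g(x) = atan(x)   ⇒   g'(x) = 1/(x^2 + 1)
  lim(x→0) f'(x)/g'(x) = lim(x→0) (2·sin(x)·cos(x))/(1/(x^2 + 1))
  = 0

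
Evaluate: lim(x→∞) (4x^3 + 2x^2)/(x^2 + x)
This is an ∞/∞ indeterminate form.

Apply L'Hôpital's rule: differentiate numerator and denominator separately.
  f(x) = 4·x^3 + 2·x^2   ⇒   f'(x) = 12·x^2 + 4·x
  g(x) = x^2 + x   ⇒   g'(x) = 2·x + 1
  lim(x→∞) f'(x)/g'(x) = lim(x→∞) (12·x^2 + 4·x)/(2·x + 1)
  = ∞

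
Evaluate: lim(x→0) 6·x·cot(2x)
This is a 0·∞ indeterminate form.

Rewrite 0·∞ as a quotient (0/0 or ∞/∞ form), then apply L'Hôpital's rule:
  lim(x→0) 6·x·cot(2x) = 3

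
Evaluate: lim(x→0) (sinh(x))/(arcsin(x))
This is a 0/0 indeterminate form.

Apply L'Hôpital's rule: differentiate numerator and denominator separately.
  f(x) = sinh(x)   ⇒   f'(x) = cosh(x)
  g(x) = asin(x)   ⇒   g'(x) = 1/sqrt(1 - x^2)
  lim(x→0) f'(x)/g'(x) = lim(x→0) (cosh(x))/(1/sqrt(1 - x^2))
  = 1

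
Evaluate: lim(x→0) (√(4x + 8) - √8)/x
This is a standard limit.

Factor or rationalize the expression:
  lim(x→0) (√(4x + 8) - √8)/x = sqrt(2)/2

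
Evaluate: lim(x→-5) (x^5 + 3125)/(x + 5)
This is a standard limit.

Factor or rationalize the expression:
  lim(x→-5) (x^5 + 3125)/(x + 5) = 3125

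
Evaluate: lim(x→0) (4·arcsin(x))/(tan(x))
This is a 0/0 indeterminate form.

Apply L'Hôpital's rule: differentiate numerator and denominator separately.
  f(x) = 4·asin(x)   ⇒   f'(x) = 4/sqrt(1 - x^2)
  g(x) = tan(x)   ⇒   g'(x) = tan(x)^2 + 1
  lim(x→0) f'(x)/g'(x) = lim(x→0) (4/sqrt(1 - x^2))/(tan(x)^2 + 1)
  = 4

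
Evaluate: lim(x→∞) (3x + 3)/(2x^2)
This is an ∞/∞ indeterminate form.

Apply L'Hôpital's rule: differentiate numerator and denominator separately.
  f(x) = 3·x + 3   ⇒   f'(x) = 3
  g(x) = 2·x^2   ⇒   g'(x) = 4·x
  lim(x→∞) f'(x)/g'(x) = lim(x→∞) (3)/(4·x)
  = 0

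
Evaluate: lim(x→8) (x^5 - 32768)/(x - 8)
This is a standard limit.

Factor or rationalize the expression:
  lim(x→8) (x^5 - 32768)/(x - 8) = 20480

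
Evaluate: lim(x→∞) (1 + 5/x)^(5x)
This is an exponential indeterminate form.

For exponential indeterminate forms, take the natural log:
  Let L = lim(x→∞) (1 + 5/x)^(5x)
  Then ln(L) = lim(x→∞) [exponent × ln(base)]
  Evaluate using L'Hôpital or standard limits, then exponentiate.
  L = e^(25)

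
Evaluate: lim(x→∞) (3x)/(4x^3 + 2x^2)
This is an ∞/∞ indeterminate form.

Apply L'Hôpital's rule: differentiate numerator and denominator separately.
  f(x) = 3·x   ⇒   f'(x) = 3
  g(x) = 4·x^3 + 2·x^2   ⇒   g'(x) = 12·x^2 + 4·x
  lim(x→∞) f'(x)/g'(x) = lim(x→∞) (3)/(12·x^2 + 4·x)
  = 0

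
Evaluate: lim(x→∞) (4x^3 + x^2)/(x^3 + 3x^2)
This is an ∞/∞ indeterminate form.

Apply L'Hôpital's rule: differentiate numerator and denominator separately.
  f(x) = 4·x^3 + x^2   ⇒   f'(x) = 12·x^2 + 2·x
  g(x) = x^3 + 3·x^2   ⇒   g'(x) = 3·x^2 + 6·x
  lim(x→∞) f'(x)/g'(x) = lim(x→∞) (12·x^2 + 2·x)/(3·x^2 + 6·x)
  = 4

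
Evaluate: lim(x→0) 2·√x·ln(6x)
This is a 0·∞ indeterminate form.

Rewrite 0·∞ as a quotient (0/0 or ∞/∞ form), then apply L'Hôpital's rule:
  lim(x→0) 2·√x·ln(6x) = 0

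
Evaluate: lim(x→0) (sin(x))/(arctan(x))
This is a 0/0 indeterminate form.

Apply L'Hôpital's rule: differentiate numerator and denominator separately.
  f(x) = sin(x)   ⇒   f'(x) = cos(x)
  g(x) = atan(x)   ⇒   g'(x) = 1/(x^2 + 1)
  lim(x→0) f'(x)/g'(x) = lim(x→0) (cos(x))/(1/(x^2 + 1))
  = 1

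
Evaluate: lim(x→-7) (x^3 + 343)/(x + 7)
This is a standard limit.

Factor or rationalize the expression:
  lim(x→-7) (x^3 + 343)/(x + 7) = 147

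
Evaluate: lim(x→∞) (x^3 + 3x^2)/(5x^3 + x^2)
This is an ∞/∞ indeterminate form.

Apply L'Hôpital's rule: differentiate numerator and denominator separately.
  f(x) = x^3 + 3·x^2   ⇒   f'(x) = 3·x^2 + 6·x
  g(x) = 5·x^3 + x^2   ⇒   g'(x) = 15·x^2 + 2·x
  lim(x→∞) f'(x)/g'(x) = lim(x→∞) (3·x^2 + 6·x)/(15·x^2 + 2·x)
  = 1/5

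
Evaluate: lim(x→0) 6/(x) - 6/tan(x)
This is an ∞-∞ indeterminate form.

Combine fractions or rationalize to convert ∞-∞ to 0/0 form:
  lim(x→0) 6/(x) - 6/tan(x) = 0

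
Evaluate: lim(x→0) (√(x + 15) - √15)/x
This is a standard limit.

Factor or rationalize the expression:
  lim(x→0) (√(x + 15) - √15)/x = sqrt(15)/30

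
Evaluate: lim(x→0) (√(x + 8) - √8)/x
This is a standard limit.

Factor or rationalize the expression:
  lim(x→0) (√(x + 8) - √8)/x = sqrt(2)/8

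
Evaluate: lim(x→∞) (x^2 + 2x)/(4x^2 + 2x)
This is an ∞/∞ indeterminate form.

Apply L'Hôpital's rule: differentiate numerator and denominator separately.
  f(x) = x^2 + 2·x   ⇒   f'(x) = 2·x + 2
  g(x) = 4·x^2 + 2·x   ⇒   g'(x) = 8·x + 2
  lim(x→∞) f'(x)/g'(x) = lim(x→∞) (2·x + 2)/(8·x + 2)
  = 1/4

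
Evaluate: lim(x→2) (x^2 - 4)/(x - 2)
This is a standard limit.

Factor or rationalize the expression:
  lim(x→2) (x^2 - 4)/(x - 2) = 4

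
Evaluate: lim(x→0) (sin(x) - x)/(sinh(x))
This is a 0/0 indeterminate form.

Apply L'Hôpital's rule: differentiate numerator and denominator separately.
  f(x) = -x + sin(x)   ⇒   f'(x) = cos(x) - 1
  g(x) = sinh(x)   ⇒   g'(x) = cosh(x)
  lim(x→0) f'(x)/g'(x) = lim(x→0) (cos(x) - 1)/(cosh(x))
  = 0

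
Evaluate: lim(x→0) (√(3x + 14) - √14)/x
This is a standard limit.

Factor or rationalize the expression:
  lim(x→0) (√(3x + 14) - √14)/x = 3·sqrt(14)/28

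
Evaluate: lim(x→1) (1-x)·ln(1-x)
This is a 0·∞ indeterminate form.

Rewrite 0·∞ as a quotient (0/0 or ∞/∞ form), then apply L'Hôpital's rule:
  lim(x→1) (1-x)·ln(1-x) = 0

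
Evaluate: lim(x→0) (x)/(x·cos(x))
This is a 0/0 indeterminate form.

Apply L'Hôpital's rule: differentiate numerator and denominator separately.
  f(x) = x   ⇒   f'(x) = 1
  g(x) = x·cos(x)   ⇒   g'(x) = -x·sin(x) + cos(x)
  lim(x→0) f'(x)/g'(x) = lim(x→0) (1)/(-x·sin(x) + cos(x))
  = 1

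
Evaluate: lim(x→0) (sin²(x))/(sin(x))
This is a 0/0 indeterminate form.

Apply L'Hôpital's rule: differentiate numerator and denominator separately.
  f(x) = sin(x)^2   ⇒   f'(x) = 2·sin(x)·cos(x)
  g(x) = sin(x)   ⇒   g'(x) = cos(x)
  lim(x→0) f'(x)/g'(x) = lim(x→0) (2·sin(x)·cos(x))/(cos(x))
  = 0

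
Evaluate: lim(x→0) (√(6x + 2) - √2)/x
This is a standard limit.

Factor or rationalize the expression:
  lim(x→0) (√(6x + 2) - √2)/x = 3·sqrt(2)/2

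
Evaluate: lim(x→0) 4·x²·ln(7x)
This is a 0·∞ indeterminate form.

Rewrite 0·∞ as a quotient (0/0 or ∞/∞ form), then apply L'Hôpital's rule:
  lim(x→0) 4·x²·ln(7x) = 0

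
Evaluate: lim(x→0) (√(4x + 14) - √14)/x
This is a standard limit.

Factor or rationalize the expression:
  lim(x→0) (√(4x + 14) - √14)/x = sqrt(14)/7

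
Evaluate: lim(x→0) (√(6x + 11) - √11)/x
This is a standard limit.

Factor or rationalize the expression:
  lim(x→0) (√(6x + 11) - √11)/x = 3·sqrt(11)/11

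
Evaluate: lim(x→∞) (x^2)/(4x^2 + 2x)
This is an ∞/∞ indeterminate form.

Apply L'Hôpital's rule: differentiate numerator and denominator separately.
  f(x) = x^2   ⇒   f'(x) = 2·x
  g(x) = 4·x^2 + 2·x   ⇒   g'(x) = 8·x + 2
  lim(x→∞) f'(x)/g'(x) = lim(x→∞) (2·x)/(8·x + 2)
  = 1/4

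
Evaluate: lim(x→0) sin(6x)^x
This is an exponential indeterminate form.

For exponential indeterminate forms, take the natural log:
  Let L = lim(x→0) sin(6x)^x
  Then ln(L) = lim(x→0) [exponent × ln(base)]
  Evaluate using L'Hôpital or standard limits, then exponentiate.
  L = 1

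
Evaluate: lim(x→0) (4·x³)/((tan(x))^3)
This is a 0/0 indeterminate form.

Apply L'Hôpital's rule: differentiate numerator and denominator separately.
  f(x) = 4·x^3   ⇒   f'(x) = 12·x^2
  g(x) = tan(x)^3   ⇒   g'(x) = (3·tan(x)^2 + 3)·tan(x)^2
  lim(x→0) f'(x)/g'(x) = lim(x→0) (12·x^2)/((3·tan(x)^2 + 3)·tan(x)^2)
  = 4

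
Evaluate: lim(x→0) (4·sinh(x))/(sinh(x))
This is a 0/0 indeterminate form.

Apply L'Hôpital's rule: differentiate numerator and denominator separately.
  f(x) = 4·sinh(x)   ⇒   f'(x) = 4·cosh(x)
  g(x) = sinh(x)   ⇒   g'(x) = cosh(x)
  lim(x→0) f'(x)/g'(x) = lim(x→0) (4·cosh(x))/(cosh(x))
  = 4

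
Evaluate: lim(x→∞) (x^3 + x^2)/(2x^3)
This is an ∞/∞ indeterminate form.

Apply L'Hôpital's rule: differentiate numerator and denominator separately.
  f(x) = x^3 + x^2   ⇒   f'(x) = 3·x^2 + 2·x
  g(x) = 2·x^3   ⇒   g'(x) = 6·x^2
  lim(x→∞) f'(x)/g'(x) = lim(x→∞) (3·x^2 + 2·x)/(6·x^2)
  = 1/2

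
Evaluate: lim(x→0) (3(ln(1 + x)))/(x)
This is a 0/0 indeterminate form.

Apply L'Hôpital's rule: differentiate numerator and denominator separately.
  f(x) = 3·ln(x + 1)   ⇒   f'(x) = 3/(x + 1)
  g(x) = x   ⇒   g'(x) = 1
  lim(x→0) f'(x)/g'(x) = lim(x→0) (3/(x + 1))/(1)
  = 3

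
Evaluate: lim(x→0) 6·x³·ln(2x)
This is a 0·∞ indeterminate form.

Rewrite 0·∞ as a quotient (0/0 or ∞/∞ form), then apply L'Hôpital's rule:
  lim(x→0) 6·x³·ln(2x) = 0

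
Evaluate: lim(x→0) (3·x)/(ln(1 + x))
This is a 0/0 indeterminate form.

Apply L'Hôpital's rule: differentiate numerator and denominator separately.
  f(x) = 3·x   ⇒   f'(x) = 3
  g(x) = ln(x + 1)   ⇒   g'(x) = 1/(x + 1)
  lim(x→0) f'(x)/g'(x) = lim(x→0) (3)/(1/(x + 1))
  = 3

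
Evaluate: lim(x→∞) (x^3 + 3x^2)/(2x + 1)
This is an ∞/∞ indeterminate form.

Apply L'Hôpital's rule: differentiate numerator and denominator separately.
  f(x) = x^3 + 3·x^2   ⇒   f'(x) = 3·x^2 + 6·x
  g(x) = 2·x + 1   ⇒   g'(x) = 2
  lim(x→∞) f'(x)/g'(x) = lim(x→∞) (3·x^2 + 6·x)/(2)
  = ∞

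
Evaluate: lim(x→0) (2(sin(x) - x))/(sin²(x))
This is a 0/0 indeterminate form.

Apply L'Hôpital's rule: differentiate numerator and denominator separately.
  f(x) = -2·x + 2·sin(x)   ⇒   f'(x) = 2·cos(x) - 2
  g(x) = sin(x)^2   ⇒   g'(x) = 2·sin(x)·cos(x)
  lim(x→0) f'(x)/g'(x) = lim(x→0) (2·cos(x) - 2)/(2·sin(x)·cos(x))
  = 0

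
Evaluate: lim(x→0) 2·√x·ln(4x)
This is a 0·∞ indeterminate form.

Rewrite 0·∞ as a quotient (0/0 or ∞/∞ form), then apply L'Hôpital's rule:
  lim(x→0) 2·√x·ln(4x) = 0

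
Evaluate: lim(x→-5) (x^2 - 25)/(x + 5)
This is a standard limit.

Factor or rationalize the expression:
  lim(x→-5) (x^2 - 25)/(x + 5) = -10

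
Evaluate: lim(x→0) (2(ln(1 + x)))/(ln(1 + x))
This is a 0/0 indeterminate form.

Apply L'Hôpital's rule: differentiate numerator and denominator separately.
  f(x) = 2·ln(x + 1)   ⇒   f'(x) = 2/(x + 1)
  g(x) = ln(x + 1)   ⇒   g'(x) = 1/(x + 1)
  lim(x→0) f'(x)/g'(x) = lim(x→0) (2/(x + 1))/(1/(x + 1))
  = 2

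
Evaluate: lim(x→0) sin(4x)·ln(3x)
This is a 0·∞ indeterminate form.

Rewrite 0·∞ as a quotient (0/0 or ∞/∞ form), then apply L'Hôpital's rule:
  lim(x→0) sin(4x)·ln(3x) = 0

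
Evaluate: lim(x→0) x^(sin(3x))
This is an exponential indeterminate form.

For exponential indeterminate forms, take the natural log:
  Let L = lim(x→0) x^(sin(3x))
  Then ln(L) = lim(x→0) [exponent × ln(base)]
  Evaluate using L'Hôpital or standard limits, then exponentiate.
  L = 1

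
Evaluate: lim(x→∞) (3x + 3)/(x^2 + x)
This is an ∞/∞ indeterminate form.

Apply L'Hôpital's rule: differentiate numerator and denominator separately.
  f(x) = 3·x + 3   ⇒   f'(x) = 3
  g(x) = x^2 + x   ⇒   g'(x) = 2·x + 1
  lim(x→∞) f'(x)/g'(x) = lim(x→∞) (3)/(2·x + 1)
  = 0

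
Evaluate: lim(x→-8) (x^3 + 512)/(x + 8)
This is a standard limit.

Factor or rationalize the expression:
  lim(x→-8) (x^3 + 512)/(x + 8) = 192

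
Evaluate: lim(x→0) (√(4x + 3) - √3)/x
This is a standard limit.

Factor or rationalize the expression:
  lim(x→0) (√(4x + 3) - √3)/x = 2·sqrt(3)/3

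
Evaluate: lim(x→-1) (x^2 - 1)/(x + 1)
This is a standard limit.

Factor or rationalize the expression:
  lim(x→-1) (x^2 - 1)/(x + 1) = -2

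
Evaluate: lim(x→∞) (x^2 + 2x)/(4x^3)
This is an ∞/∞ indeterminate form.

Apply L'Hôpital's rule: differentiate numerator and denominator separately.
  f(x) = x^2 + 2·x   ⇒   f'(x) = 2·x + 2
  g(x) = 4·x^3   ⇒   g'(x) = 12·x^2
  lim(x→∞) f'(x)/g'(x) = lim(x→∞) (2·x + 2)/(12·x^2)
  = 0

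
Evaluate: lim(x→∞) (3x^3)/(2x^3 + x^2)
This is an ∞/∞ indeterminate form.

Apply L'Hôpital's rule: differentiate numerator and denominator separately.
  f(x) = 3·x^3   ⇒   f'(x) = 9·x^2
  g(x) = 2·x^3 + x^2   ⇒   g'(x) = 6·x^2 + 2·x
  lim(x→∞) f'(x)/g'(x) = lim(x→∞) (9·x^2)/(6·x^2 + 2·x)
  = 3/2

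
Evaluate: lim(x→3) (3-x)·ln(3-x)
This is a 0·∞ indeterminate form.

Rewrite 0·∞ as a quotient (0/0 or ∞/∞ form), then apply L'Hôpital's rule:
  lim(x→3) (3-x)·ln(3-x) = 0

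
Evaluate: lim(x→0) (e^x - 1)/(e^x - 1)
This is a 0/0 indeterminate form.

Apply L'Hôpital's rule: differentiate numerator and denominator separately.
  f(x) = e^(x) - 1   ⇒   f'(x) = e^(x)
  g(x) = e^(x) - 1   ⇒   g'(x) = e^(x)
  lim(x→0) f'(x)/g'(x) = lim(x→0) (e^(x))/(e^(x))
  = 1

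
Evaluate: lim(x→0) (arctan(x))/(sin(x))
This is a 0/0 indeterminate form.

Apply L'Hôpital's rule: differentiate numerator and denominator separately.
  f(x) = atan(x)   ⇒   f'(x) = 1/(x^2 + 1)
  g(x) = sin(x)   ⇒   g'(x) = cos(x)
  lim(x→0) f'(x)/g'(x) = lim(x→0) (1/(x^2 + 1))/(cos(x))
  = 1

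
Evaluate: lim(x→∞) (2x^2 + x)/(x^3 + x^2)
This is an ∞/∞ indeterminate form.

Apply L'Hôpital's rule: differentiate numerator and denominator separately.
  f(x) = 2·x^2 + x   ⇒   f'(x) = 4·x + 1
  g(x) = x^3 + x^2   ⇒   g'(x) = 3·x^2 + 2·x
  lim(x→∞) f'(x)/g'(x) = lim(x→∞) (4·x + 1)/(3·x^2 + 2·x)
  = 0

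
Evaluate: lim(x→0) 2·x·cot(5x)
This is a 0·∞ indeterminate form.

Rewrite 0·∞ as a quotient (0/0 or ∞/∞ form), then apply L'Hôpital's rule:
  lim(x→0) 2·x·cot(5x) = 2/5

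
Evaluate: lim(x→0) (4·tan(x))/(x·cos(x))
This is a 0/0 indeterminate form.

Apply L'Hôpital's rule: differentiate numerator and denominator separately.
  f(x) = 4·tan(x)   ⇒   f'(x) = 4·tan(x)^2 + 4
  g(x) = x·cos(x)   ⇒   g'(x) = -x·sin(x) + cos(x)
  lim(x→0) f'(x)/g'(x) = lim(x→0) (4·tan(x)^2 + 4)/(-x·sin(x) + cos(x))
  = 4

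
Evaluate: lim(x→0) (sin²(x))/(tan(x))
This is a 0/0 indeterminate form.

Apply L'Hôpital's rule: differentiate numerator and denominator separately.
  f(x) = sin(x)^2   ⇒   f'(x) = 2·sin(x)·cos(x)
  g(x) = tan(x)   ⇒   g'(x) = tan(x)^2 + 1
  lim(x→0) f'(x)/g'(x) = lim(x→0) (2·sin(x)·cos(x))/(tan(x)^2 + 1)
  = 0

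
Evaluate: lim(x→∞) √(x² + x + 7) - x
This is an ∞-∞ indeterminate form.

Combine fractions or rationalize to convert ∞-∞ to 0/0 form:
  lim(x→∞) √(x² + x + 7) - x = 1/2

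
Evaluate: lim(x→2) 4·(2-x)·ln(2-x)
This is a 0·∞ indeterminate form.

Rewrite 0·∞ as a quotient (0/0 or ∞/∞ form), then apply L'Hôpital's rule:
  lim(x→2) 4·(2-x)·ln(2-x) = 0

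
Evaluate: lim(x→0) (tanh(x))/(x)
This is a 0/0 indeterminate form.

Apply L'Hôpital's rule: differentiate numerator and denominator separately.
  f(x) = tanh(x)   ⇒   f'(x) = 1 - tanh(x)^2
  g(x) = x   ⇒   g'(x) = 1
  lim(x→0) f'(x)/g'(x) = lim(x→0) (1 - tanh(x)^2)/(1)
  = 1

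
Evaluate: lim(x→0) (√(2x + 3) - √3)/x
This is a standard limit.

Factor or rationalize the expression:
  lim(x→0) (√(2x + 3) - √3)/x = sqrt(3)/3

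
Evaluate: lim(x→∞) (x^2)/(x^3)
This is an ∞/∞ indeterminate form.

Apply L'Hôpital's rule: differentiate numerator and denominator separately.
  f(x) = x^2   ⇒   f'(x) = 2·x
  g(x) = x^3   ⇒   g'(x) = 3·x^2
  lim(x→∞) f'(x)/g'(x) = lim(x→∞) (2·x)/(3·x^2)
  = 0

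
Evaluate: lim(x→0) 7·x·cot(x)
This is a 0·∞ indeterminate form.

Rewrite 0·∞ as a quotient (0/0 or ∞/∞ form), then apply L'Hôpital's rule:
  lim(x→0) 7·x·cot(x) = 7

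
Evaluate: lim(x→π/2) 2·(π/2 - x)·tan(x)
This is a 0·∞ indeterminate form.

Rewrite 0·∞ as a quotient (0/0 or ∞/∞ form), then apply L'Hôpital's rule:
  lim(x→π/2) 2·(π/2 - x)·tan(x) = 2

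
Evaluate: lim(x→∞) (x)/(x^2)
This is an ∞/∞ indeterminate form.

Apply L'Hôpital's rule: differentiate numerator and denominator separately.
  f(x) = x   ⇒   f'(x) = 1
  g(x) = x^2   ⇒   g'(x) = 2·x
  lim(x→∞) f'(x)/g'(x) = lim(x→∞) (1)/(2·x)
  = 0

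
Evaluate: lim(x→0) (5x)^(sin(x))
This is an exponential indeterminate form.

For exponential indeterminate forms, take the natural log:
  Let L = lim(x→0) (5x)^(sin(x))
  Then ln(L) = lim(x→0) [exponent × ln(base)]
  Evaluate using L'Hôpital or standard limits, then exponentiate.
  L = 1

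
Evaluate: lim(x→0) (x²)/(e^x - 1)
This is a 0/0 indeterminate form.

Apply L'Hôpital's rule: differentiate numerator and denominator separately.
  f(x) = x^2   ⇒   f'(x) = 2·x
  g(x) = e^(x) - 1   ⇒   g'(x) = e^(x)
  lim(x→0) f'(x)/g'(x) = lim(x→0) (2·x)/(e^(x))
  = 0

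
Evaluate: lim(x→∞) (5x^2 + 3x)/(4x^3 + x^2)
This is an ∞/∞ indeterminate form.

Apply L'Hôpital's rule: differentiate numerator and denominator separately.
  f(x) = 5·x^2 + 3·x   ⇒   f'(x) = 10·x + 3
  g(x) = 4·x^3 + x^2   ⇒   g'(x) = 12·x^2 + 2·x
  lim(x→∞) f'(x)/g'(x) = lim(x→∞) (10·x + 3)/(12·x^2 + 2·x)
  = 0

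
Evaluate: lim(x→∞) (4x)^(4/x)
This is an exponential indeterminate form.

For exponential indeterminate forms, take the natural log:
  Let L = lim(x→∞) (4x)^(4/x)
  Then ln(L) = lim(x→∞) [exponent × ln(base)]
  Evaluate using L'Hôpital or standard limits, then exponentiate.
  L = 1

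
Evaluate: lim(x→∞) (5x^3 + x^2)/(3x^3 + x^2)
This is an ∞/∞ indeterminate form.

Apply L'Hôpital's rule: differentiate numerator and denominator separately.
  f(x) = 5·x^3 + x^2   ⇒   f'(x) = 15·x^2 + 2·x
  g(x) = 3·x^3 + x^2   ⇒   g'(x) = 9·x^2 + 2·x
  lim(x→∞) f'(x)/g'(x) = lim(x→∞) (15·x^2 + 2·x)/(9·x^2 + 2·x)
  = 5/3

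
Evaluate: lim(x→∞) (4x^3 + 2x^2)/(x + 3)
This is an ∞/∞ indeterminate form.

Apply L'Hôpital's rule: differentiate numerator and denominator separately.
  f(x) = 4·x^3 + 2·x^2   ⇒   f'(x) = 12·x^2 + 4·x
  g(x) = x + 3   ⇒   g'(x) = 1
  lim(x→∞) f'(x)/g'(x) = lim(x→∞) (12·x^2 + 4·x)/(1)
  = ∞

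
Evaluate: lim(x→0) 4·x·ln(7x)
This is a 0·∞ indeterminate form.

Rewrite 0·∞ as a quotient (0/0 or ∞/∞ form), then apply L'Hôpital's rule:
  lim(x→0) 4·x·ln(7x) = 0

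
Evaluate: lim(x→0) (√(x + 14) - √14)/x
This is a standard limit.

Factor or rationalize the expression:
  lim(x→0) (√(x + 14) - √14)/x = sqrt(14)/28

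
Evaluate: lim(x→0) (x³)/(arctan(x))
This is a 0/0 indeterminate form.

Apply L'Hôpital's rule: differentiate numerator and denominator separately.
  f(x) = x^3   ⇒   f'(x) = 3·x^2
  g(x) = atan(x)   ⇒   g'(x) = 1/(x^2 + 1)
  lim(x→0) f'(x)/g'(x) = lim(x→0) (3·x^2)/(1/(x^2 + 1))
  = 0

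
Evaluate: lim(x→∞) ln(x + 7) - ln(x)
This is an ∞-∞ indeterminate form.

Combine fractions or rationalize to convert ∞-∞ to 0/0 form:
  lim(x→∞) ln(x + 7) - ln(x) = 0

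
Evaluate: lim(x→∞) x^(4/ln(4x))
This is an exponential indeterminate form.

For exponential indeterminate forms, take the natural log:
  Let L = lim(x→∞) x^(4/ln(4x))
  Then ln(L) = lim(x→∞) [exponent × ln(base)]
  Evaluate using L'Hôpital or standard limits, then exponentiate.
  L = e^(4)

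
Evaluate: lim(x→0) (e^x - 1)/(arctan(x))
This is a 0/0 indeterminate form.

Apply L'Hôpital's rule: differentiate numerator and denominator separately.
  f(x) = e^(x) - 1   ⇒   f'(x) = e^(x)
  g(x) = atan(x)   ⇒   g'(x) = 1/(x^2 + 1)
  lim(x→0) f'(x)/g'(x) = lim(x→0) (e^(x))/(1/(x^2 + 1))
  = 1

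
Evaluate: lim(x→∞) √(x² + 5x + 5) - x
This is an ∞-∞ indeterminate form.

Combine fractions or rationalize to convert ∞-∞ to 0/0 form:
  lim(x→∞) √(x² + 5x + 5) - x = 5/2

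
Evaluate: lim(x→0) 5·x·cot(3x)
This is a 0·∞ indeterminate form.

Rewrite 0·∞ as a quotient (0/0 or ∞/∞ form), then apply L'Hôpital's rule:
  lim(x→0) 5·x·cot(3x) = 5/3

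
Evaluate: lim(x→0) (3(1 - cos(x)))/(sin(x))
This is a 0/0 indeterminate form.

Apply L'Hôpital's rule: differentiate numerator and denominator separately.
  f(x) = 3 - 3·cos(x)   ⇒   f'(x) = 3·sin(x)
  g(x) = sin(x)   ⇒   g'(x) = cos(x)
  lim(x→0) f'(x)/g'(x) = lim(x→0) (3·sin(x))/(cos(x))
  = 0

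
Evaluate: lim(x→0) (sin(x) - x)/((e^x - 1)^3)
This is a 0/0 indeterminate form.

Apply L'Hôpital's rule: differentiate numerator and denominator separately.
  f(x) = -x + sin(x)   ⇒   f'(x) = cos(x) - 1
  g(x) = (e^(x) - 1)^3   ⇒   g'(x) = 3·(e^(x) - 1)^2·e^(x)
  lim(x→0) f'(x)/g'(x) = lim(x→0) (cos(x) - 1)/(3·(e^(x) - 1)^2·e^(x))
  = -1/6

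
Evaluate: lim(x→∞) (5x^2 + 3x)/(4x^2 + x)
This is an ∞/∞ indeterminate form.

Apply L'Hôpital's rule: differentiate numerator and denominator separately.
  f(x) = 5·x^2 + 3·x   ⇒   f'(x) = 10·x + 3
  g(x) = 4·x^2 + x   ⇒   g'(x) = 8·x + 1
  lim(x→∞) f'(x)/g'(x) = lim(x→∞) (10·x + 3)/(8·x + 1)
  = 5/4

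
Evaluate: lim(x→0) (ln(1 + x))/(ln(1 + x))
This is a 0/0 indeterminate form.

Apply L'Hôpital's rule: differentiate numerator and denominator separately.
  f(x) = ln(x + 1)   ⇒   f'(x) = 1/(x + 1)
  g(x) = ln(x + 1)   ⇒   g'(x) = 1/(x + 1)
  lim(x→0) f'(x)/g'(x) = lim(x→0) (1/(x + 1))/(1/(x + 1))
  = 1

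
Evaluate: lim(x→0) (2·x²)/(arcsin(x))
This is a 0/0 indeterminate form.

Apply L'Hôpital's rule: differentiate numerator and denominator separately.
  f(x) = 2·x^2   ⇒   f'(x) = 4·x
  g(x) = asin(x)   ⇒   g'(x) = 1/sqrt(1 - x^2)
  lim(x→0) f'(x)/g'(x) = lim(x→0) (4·x)/(1/sqrt(1 - x^2))
  = 0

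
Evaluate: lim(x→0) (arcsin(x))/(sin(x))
This is a 0/0 indeterminate form.

Apply L'Hôpital's rule: differentiate numerator and denominator separately.
  f(x) = asin(x)   ⇒   f'(x) = 1/sqrt(1 - x^2)
  g(x) = sin(x)   ⇒   g'(x) = cos(x)
  lim(x→0) f'(x)/g'(x) = lim(x→0) (1/sqrt(1 - x^2))/(cos(x))
  = 1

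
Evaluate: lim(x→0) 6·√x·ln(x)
This is a 0·∞ indeterminate form.

Rewrite 0·∞ as a quotient (0/0 or ∞/∞ form), then apply L'Hôpital's rule:
  lim(x→0) 6·√x·ln(x) = 0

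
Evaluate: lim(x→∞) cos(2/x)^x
This is an exponential indeterminate form.

For exponential indeterminate forms, take the natural log:
  Let L = lim(x→∞) cos(2/x)^x
  Then ln(L) = lim(x→∞) [exponent × ln(base)]
  Evaluate using L'Hôpital or standard limits, then exponentiate.
  L = 1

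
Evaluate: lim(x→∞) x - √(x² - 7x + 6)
This is an ∞-∞ indeterminate form.

Combine fractions or rationalize to convert ∞-∞ to 0/0 form:
  lim(x→∞) x - √(x² - 7x + 6) = 7/2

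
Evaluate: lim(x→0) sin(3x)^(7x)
This is an exponential indeterminate form.

For exponential indeterminate forms, take the natural log:
  Let L = lim(x→0) sin(3x)^(7x)
  Then ln(L) = lim(x→0) [exponent × ln(base)]
  Evaluate using L'Hôpital or standard limits, then exponentiate.
  L = 1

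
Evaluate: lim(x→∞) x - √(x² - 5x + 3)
This is an ∞-∞ indeterminate form.

Combine fractions or rationalize to convert ∞-∞ to 0/0 form:
  lim(x→∞) x - √(x² - 5x + 3) = 5/2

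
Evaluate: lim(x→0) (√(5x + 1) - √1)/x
This is a standard limit.

Factor or rationalize the expression:
  lim(x→0) (√(5x + 1) - √1)/x = 5/2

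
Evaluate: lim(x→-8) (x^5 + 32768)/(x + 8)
This is a standard limit.

Factor or rationalize the expression:
  lim(x→-8) (x^5 + 32768)/(x + 8) = 20480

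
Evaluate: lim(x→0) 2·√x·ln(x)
This is a 0·∞ indeterminate form.

Rewrite 0·∞ as a quotient (0/0 or ∞/∞ form), then apply L'Hôpital's rule:
  lim(x→0) 2·√x·ln(x) = 0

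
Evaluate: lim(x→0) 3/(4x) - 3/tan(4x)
This is an ∞-∞ indeterminate form.

Combine fractions or rationalize to convert ∞-∞ to 0/0 form:
  lim(x→0) 3/(4x) - 3/tan(4x) = 0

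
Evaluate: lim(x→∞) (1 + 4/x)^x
This is an exponential indeterminate form.

For exponential indeterminate forms, take the natural log:
  Let L = lim(x→∞) (1 + 4/x)^x
  Then ln(L) = lim(x→∞) [exponent × ln(base)]
  Evaluate using L'Hôpital or standard limits, then exponentiate.
  L = e^(4)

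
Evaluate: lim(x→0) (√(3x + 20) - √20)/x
This is a standard limit.

Factor or rationalize the expression:
  lim(x→0) (√(3x + 20) - √20)/x = 3·sqrt(5)/20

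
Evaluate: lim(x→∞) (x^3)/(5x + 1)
This is an ∞/∞ indeterminate form.

Apply L'Hôpital's rule: differentiate numerator and denominator separately.
  f(x) = x^3   ⇒   f'(x) = 3·x^2
  g(x) = 5·x + 1   ⇒   g'(x) = 5
  lim(x→∞) f'(x)/g'(x) = lim(x→∞) (3·x^2)/(5)
  = ∞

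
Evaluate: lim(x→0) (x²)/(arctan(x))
This is a 0/0 indeterminate form.

Apply L'Hôpital's rule: differentiate numerator and denominator separately.
  f(x) = x^2   ⇒   f'(x) = 2·x
  g(x) = atan(x)   ⇒   g'(x) = 1/(x^2 + 1)
  lim(x→0) f'(x)/g'(x) = lim(x→0) (2·x)/(1/(x^2 + 1))
  = 0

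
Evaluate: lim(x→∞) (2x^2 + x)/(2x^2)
This is an ∞/∞ indeterminate form.

Apply L'Hôpital's rule: differentiate numerator and denominator separately.
  f(x) = 2·x^2 + x   ⇒   f'(x) = 4·x + 1
  g(x) = 2·x^2   ⇒   g'(x) = 4·x
  lim(x→∞) f'(x)/g'(x) = lim(x→∞) (4·x + 1)/(4·x)
  = 1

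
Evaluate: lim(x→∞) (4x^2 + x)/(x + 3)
This is an ∞/∞ indeterminate form.

Apply L'Hôpital's rule: differentiate numerator and denominator separately.
  f(x) = 4·x^2 + x   ⇒   f'(x) = 8·x + 1
  g(x) = x + 3   ⇒   g'(x) = 1
  lim(x→∞) f'(x)/g'(x) = lim(x→∞) (8·x + 1)/(1)
  = ∞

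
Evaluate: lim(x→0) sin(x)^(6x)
This is an exponential indeterminate form.

For exponential indeterminate forms, take the natural log:
  Let L = lim(x→0) sin(x)^(6x)
  Then ln(L) = lim(x→0) [exponent × ln(base)]
  Evaluate using L'Hôpital or standard limits, then exponentiate.
  L = 1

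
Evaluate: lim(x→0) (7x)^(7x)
This is an exponential indeterminate form.

For exponential indeterminate forms, take the natural log:
  Let L = lim(x→0) (7x)^(7x)
  Then ln(L) = lim(x→0) [exponent × ln(base)]
  Evaluate using L'Hôpital or standard limits, then exponentiate.
  L = 1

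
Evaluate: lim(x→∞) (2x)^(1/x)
This is an exponential indeterminate form.

For exponential indeterminate forms, take the natural log:
  Let L = lim(x→∞) (2x)^(1/x)
  Then ln(L) = lim(x→∞) [exponent × ln(base)]
  Evaluate using L'Hôpital or standard limits, then exponentiate.
  L = 1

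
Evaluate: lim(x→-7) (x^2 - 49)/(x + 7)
This is a standard limit.

Factor or rationalize the expression:
  lim(x→-7) (x^2 - 49)/(x + 7) = -14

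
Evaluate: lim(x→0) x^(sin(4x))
This is an exponential indeterminate form.

For exponential indeterminate forms, take the natural log:
  Let L = lim(x→0) x^(sin(4x))
  Then ln(L) = lim(x→0) [exponent × ln(base)]
  Evaluate using L'Hôpital or standard limits, then exponentiate.
  L = 1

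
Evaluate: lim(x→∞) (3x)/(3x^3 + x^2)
This is an ∞/∞ indeterminate form.

Apply L'Hôpital's rule: differentiate numerator and denominator separately.
  f(x) = 3·x   ⇒   f'(x) = 3
  g(x) = 3·x^3 + x^2   ⇒   g'(x) = 9·x^2 + 2·x
  lim(x→∞) f'(x)/g'(x) = lim(x→∞) (3)/(9·x^2 + 2·x)
  = 0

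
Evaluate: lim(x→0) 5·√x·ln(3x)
This is a 0·∞ indeterminate form.

Rewrite 0·∞ as a quotient (0/0 or ∞/∞ form), then apply L'Hôpital's rule:
  lim(x→0) 5·√x·ln(3x) = 0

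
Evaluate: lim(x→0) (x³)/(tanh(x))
This is a 0/0 indeterminate form.

Apply L'Hôpital's rule: differentiate numerator and denominator separately.
  f(x) = x^3   ⇒   f'(x) = 3·x^2
  g(x) = tanh(x)   ⇒   g'(x) = 1 - tanh(x)^2
  lim(x→0) f'(x)/g'(x) = lim(x→0) (3·x^2)/(1 - tanh(x)^2)
  = 0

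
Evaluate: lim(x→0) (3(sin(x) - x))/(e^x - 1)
This is a 0/0 indeterminate form.

Apply L'Hôpital's rule: differentiate numerator and denominator separately.
  f(x) = -3·x + 3·sin(x)   ⇒   f'(x) = 3·cos(x) - 3
  g(x) = e^(x) - 1   ⇒   g'(x) = e^(x)
  lim(x→0) f'(x)/g'(x) = lim(x→0) (3·cos(x) - 3)/(e^(x))
  = 0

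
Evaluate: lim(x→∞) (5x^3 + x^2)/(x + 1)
This is an ∞/∞ indeterminate form.

Apply L'Hôpital's rule: differentiate numerator and denominator separately.
  f(x) = 5·x^3 + x^2   ⇒   f'(x) = 15·x^2 + 2·x
  g(x) = x + 1   ⇒   g'(x) = 1
  lim(x→∞) f'(x)/g'(x) = lim(x→∞) (15·x^2 + 2·x)/(1)
  = ∞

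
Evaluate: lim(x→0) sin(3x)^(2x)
This is an exponential indeterminate form.

For exponential indeterminate forms, take the natural log:
  Let L = lim(x→0) sin(3x)^(2x)
  Then ln(L) = lim(x→0) [exponent × ln(base)]
  Evaluate using L'Hôpital or standard limits, then exponentiate.
  L = 1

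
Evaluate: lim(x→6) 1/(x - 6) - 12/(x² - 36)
This is an ∞-∞ indeterminate form.

Combine fractions or rationalize to convert ∞-∞ to 0/0 form:
  lim(x→6) 1/(x - 6) - 12/(x² - 36) = 1/12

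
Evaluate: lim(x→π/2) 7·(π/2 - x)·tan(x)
This is a 0·∞ indeterminate form.

Rewrite 0·∞ as a quotient (0/0 or ∞/∞ form), then apply L'Hôpital's rule:
  lim(x→π/2) 7·(π/2 - x)·tan(x) = 7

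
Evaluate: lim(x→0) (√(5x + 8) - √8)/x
This is a standard limit.

Factor or rationalize the expression:
  lim(x→0) (√(5x + 8) - √8)/x = 5·sqrt(2)/8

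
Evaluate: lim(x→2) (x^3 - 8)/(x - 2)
This is a standard limit.

Factor or rationalize the expression:
  lim(x→2) (x^3 - 8)/(x - 2) = 12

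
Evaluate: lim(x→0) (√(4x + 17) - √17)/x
This is a standard limit.

Factor or rationalize the expression:
  lim(x→0) (√(4x + 17) - √17)/x = 2·sqrt(17)/17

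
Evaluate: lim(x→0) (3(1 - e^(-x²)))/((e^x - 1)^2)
This is a 0/0 indeterminate form.

Apply L'Hôpital's rule: differentiate numerator and denominator separately.
  f(x) = 3 - 3·e^(-x^2)   ⇒   f'(x) = 6·x·e^(-x^2)
  g(x) = (e^(x) - 1)^2   ⇒   g'(x) = 2·(e^(x) - 1)·e^(x)
  lim(x→0) f'(x)/g'(x) = lim(x→0) (6·x·e^(-x^2))/(2·(e^(x) - 1)·e^(x))
  = 3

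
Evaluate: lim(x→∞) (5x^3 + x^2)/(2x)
This is an ∞/∞ indeterminate form.

Apply L'Hôpital's rule: differentiate numerator and denominator separately.
  f(x) = 5·x^3 + x^2   ⇒   f'(x) = 15·x^2 + 2·x
  g(x) = 2·x   ⇒   g'(x) = 2
  lim(x→∞) f'(x)/g'(x) = lim(x→∞) (15·x^2 + 2·x)/(2)
  = ∞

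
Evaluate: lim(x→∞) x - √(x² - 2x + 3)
This is an ∞-∞ indeterminate form.

Combine fractions or rationalize to convert ∞-∞ to 0/0 form:
  lim(x→∞) x - √(x² - 2x + 3) = 1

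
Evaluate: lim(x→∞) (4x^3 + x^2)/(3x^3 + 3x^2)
This is an ∞/∞ indeterminate form.

Apply L'Hôpital's rule: differentiate numerator and denominator separately.
  f(x) = 4·x^3 + x^2   ⇒   f'(x) = 12·x^2 + 2·x
  g(x) = 3·x^3 + 3·x^2   ⇒   g'(x) = 9·x^2 + 6·x
  lim(x→∞) f'(x)/g'(x) = lim(x→∞) (12·x^2 + 2·x)/(9·x^2 + 6·x)
  = 4/3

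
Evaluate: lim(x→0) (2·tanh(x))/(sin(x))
This is a 0/0 indeterminate form.

Apply L'Hôpital's rule: differentiate numerator and denominator separately.
  f(x) = 2·tanh(x)   ⇒   f'(x) = 2 - 2·tanh(x)^2
  g(x) = sin(x)   ⇒   g'(x) = cos(x)
  lim(x→0) f'(x)/g'(x) = lim(x→0) (2 - 2·tanh(x)^2)/(cos(x))
  = 2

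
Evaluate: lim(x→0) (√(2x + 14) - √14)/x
This is a standard limit.

Factor or rationalize the expression:
  lim(x→0) (√(2x + 14) - √14)/x = sqrt(14)/14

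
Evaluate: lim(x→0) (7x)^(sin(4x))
This is an exponential indeterminate form.

For exponential indeterminate forms, take the natural log:
  Let L = lim(x→0) (7x)^(sin(4x))
  Then ln(L) = lim(x→0) [exponent × ln(base)]
  Evaluate using L'Hôpital or standard limits, then exponentiate.
  L = 1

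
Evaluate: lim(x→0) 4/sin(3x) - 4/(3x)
This is an ∞-∞ indeterminate form.

Combine fractions or rationalize to convert ∞-∞ to 0/0 form:
  lim(x→0) 4/sin(3x) - 4/(3x) = 0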